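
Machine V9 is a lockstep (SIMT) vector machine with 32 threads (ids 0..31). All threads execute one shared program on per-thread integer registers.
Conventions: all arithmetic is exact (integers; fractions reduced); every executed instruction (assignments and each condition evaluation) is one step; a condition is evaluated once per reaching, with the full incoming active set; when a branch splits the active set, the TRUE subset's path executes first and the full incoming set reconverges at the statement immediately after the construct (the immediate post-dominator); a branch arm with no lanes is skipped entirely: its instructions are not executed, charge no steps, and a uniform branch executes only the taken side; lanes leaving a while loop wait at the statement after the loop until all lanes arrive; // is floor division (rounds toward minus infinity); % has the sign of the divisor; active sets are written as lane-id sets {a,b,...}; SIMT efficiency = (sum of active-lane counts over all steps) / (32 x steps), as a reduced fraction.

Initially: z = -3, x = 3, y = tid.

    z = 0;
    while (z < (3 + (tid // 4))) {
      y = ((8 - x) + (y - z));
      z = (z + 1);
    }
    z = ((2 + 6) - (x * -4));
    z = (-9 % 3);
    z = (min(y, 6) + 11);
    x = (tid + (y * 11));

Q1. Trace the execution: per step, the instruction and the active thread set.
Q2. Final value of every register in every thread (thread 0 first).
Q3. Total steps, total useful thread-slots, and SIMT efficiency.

step 0: z <- 0                       {0,1,2,3,4,5,6,7,8,9,10,11,12,13,14,15,16,17,18,19,20,21,22,23,24,25,26,27,28,29,30,31}
step 1: eval (z < (3 + (tid // 4)))  {0,1,2,3,4,5,6,7,8,9,10,11,12,13,14,15,16,17,18,19,20,21,22,23,24,25,26,27,28,29,30,31}
step 2: y <- ((8 - x) + (y - z))     {0,1,2,3,4,5,6,7,8,9,10,11,12,13,14,15,16,17,18,19,20,21,22,23,24,25,26,27,28,29,30,31}
step 3: z <- (z + 1)                 {0,1,2,3,4,5,6,7,8,9,10,11,12,13,14,15,16,17,18,19,20,21,22,23,24,25,26,27,28,29,30,31}
step 4: eval (z < (3 + (tid // 4)))  {0,1,2,3,4,5,6,7,8,9,10,11,12,13,14,15,16,17,18,19,20,21,22,23,24,25,26,27,28,29,30,31}
step 5: y <- ((8 - x) + (y - z))     {0,1,2,3,4,5,6,7,8,9,10,11,12,13,14,15,16,17,18,19,20,21,22,23,24,25,26,27,28,29,30,31}
step 6: z <- (z + 1)                 {0,1,2,3,4,5,6,7,8,9,10,11,12,13,14,15,16,17,18,19,20,21,22,23,24,25,26,27,28,29,30,31}
step 7: eval (z < (3 + (tid // 4)))  {0,1,2,3,4,5,6,7,8,9,10,11,12,13,14,15,16,17,18,19,20,21,22,23,24,25,26,27,28,29,30,31}
step 8: y <- ((8 - x) + (y - z))     {0,1,2,3,4,5,6,7,8,9,10,11,12,13,14,15,16,17,18,19,20,21,22,23,24,25,26,27,28,29,30,31}
step 9: z <- (z + 1)                 {0,1,2,3,4,5,6,7,8,9,10,11,12,13,14,15,16,17,18,19,20,21,22,23,24,25,26,27,28,29,30,31}
step 10: eval (z < (3 + (tid // 4)))  {0,1,2,3,4,5,6,7,8,9,10,11,12,13,14,15,16,17,18,19,20,21,22,23,24,25,26,27,28,29,30,31}
step 11: y <- ((8 - x) + (y - z))     {4,5,6,7,8,9,10,11,12,13,14,15,16,17,18,19,20,21,22,23,24,25,26,27,28,29,30,31}
step 12: z <- (z + 1)                 {4,5,6,7,8,9,10,11,12,13,14,15,16,17,18,19,20,21,22,23,24,25,26,27,28,29,30,31}
step 13: eval (z < (3 + (tid // 4)))  {4,5,6,7,8,9,10,11,12,13,14,15,16,17,18,19,20,21,22,23,24,25,26,27,28,29,30,31}
step 14: y <- ((8 - x) + (y - z))     {8,9,10,11,12,13,14,15,16,17,18,19,20,21,22,23,24,25,26,27,28,29,30,31}
step 15: z <- (z + 1)                 {8,9,10,11,12,13,14,15,16,17,18,19,20,21,22,23,24,25,26,27,28,29,30,31}
step 16: eval (z < (3 + (tid // 4)))  {8,9,10,11,12,13,14,15,16,17,18,19,20,21,22,23,24,25,26,27,28,29,30,31}
step 17: y <- ((8 - x) + (y - z))     {12,13,14,15,16,17,18,19,20,21,22,23,24,25,26,27,28,29,30,31}
step 18: z <- (z + 1)                 {12,13,14,15,16,17,18,19,20,21,22,23,24,25,26,27,28,29,30,31}
step 19: eval (z < (3 + (tid // 4)))  {12,13,14,15,16,17,18,19,20,21,22,23,24,25,26,27,28,29,30,31}
step 20: y <- ((8 - x) + (y - z))     {16,17,18,19,20,21,22,23,24,25,26,27,28,29,30,31}
step 21: z <- (z + 1)                 {16,17,18,19,20,21,22,23,24,25,26,27,28,29,30,31}
step 22: eval (z < (3 + (tid // 4)))  {16,17,18,19,20,21,22,23,24,25,26,27,28,29,30,31}
step 23: y <- ((8 - x) + (y - z))     {20,21,22,23,24,25,26,27,28,29,30,31}
step 24: z <- (z + 1)                 {20,21,22,23,24,25,26,27,28,29,30,31}
step 25: eval (z < (3 + (tid // 4)))  {20,21,22,23,24,25,26,27,28,29,30,31}
step 26: y <- ((8 - x) + (y - z))     {24,25,26,27,28,29,30,31}
step 27: z <- (z + 1)                 {24,25,26,27,28,29,30,31}
step 28: eval (z < (3 + (tid // 4)))  {24,25,26,27,28,29,30,31}
step 29: y <- ((8 - x) + (y - z))     {28,29,30,31}
step 30: z <- (z + 1)                 {28,29,30,31}
step 31: eval (z < (3 + (tid // 4)))  {28,29,30,31}
step 32: z <- ((2 + 6) - (x * -4))    {0,1,2,3,4,5,6,7,8,9,10,11,12,13,14,15,16,17,18,19,20,21,22,23,24,25,26,27,28,29,30,31}
step 33: z <- (-9 % 3)                {0,1,2,3,4,5,6,7,8,9,10,11,12,13,14,15,16,17,18,19,20,21,22,23,24,25,26,27,28,29,30,31}
step 34: z <- (min(y, 6) + 11)        {0,1,2,3,4,5,6,7,8,9,10,11,12,13,14,15,16,17,18,19,20,21,22,23,24,25,26,27,28,29,30,31}
step 35: x <- (tid + (y * 11))        {0,1,2,3,4,5,6,7,8,9,10,11,12,13,14,15,16,17,18,19,20,21,22,23,24,25,26,27,28,29,30,31}

Answer: 36 steps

z: 17,17,17,17,17,17,17,17,17,17,17,17,17,17,17,17,17,17,17,17,17,17,17,17,17,17,17,17,17,17,17,17
x: 132,144,156,168,202,214,226,238,261,273,285,297,309,321,333,345,346,358,370,382,372,384,396,408,387,399,411,423,391,403,415,427
y: 12,13,14,15,18,19,20,21,23,24,25,26,27,28,29,30,30,31,32,33,32,33,34,35,33,34,35,36,33,34,35,36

steps = 36; useful = 816; efficiency = 816/1152 = 17/24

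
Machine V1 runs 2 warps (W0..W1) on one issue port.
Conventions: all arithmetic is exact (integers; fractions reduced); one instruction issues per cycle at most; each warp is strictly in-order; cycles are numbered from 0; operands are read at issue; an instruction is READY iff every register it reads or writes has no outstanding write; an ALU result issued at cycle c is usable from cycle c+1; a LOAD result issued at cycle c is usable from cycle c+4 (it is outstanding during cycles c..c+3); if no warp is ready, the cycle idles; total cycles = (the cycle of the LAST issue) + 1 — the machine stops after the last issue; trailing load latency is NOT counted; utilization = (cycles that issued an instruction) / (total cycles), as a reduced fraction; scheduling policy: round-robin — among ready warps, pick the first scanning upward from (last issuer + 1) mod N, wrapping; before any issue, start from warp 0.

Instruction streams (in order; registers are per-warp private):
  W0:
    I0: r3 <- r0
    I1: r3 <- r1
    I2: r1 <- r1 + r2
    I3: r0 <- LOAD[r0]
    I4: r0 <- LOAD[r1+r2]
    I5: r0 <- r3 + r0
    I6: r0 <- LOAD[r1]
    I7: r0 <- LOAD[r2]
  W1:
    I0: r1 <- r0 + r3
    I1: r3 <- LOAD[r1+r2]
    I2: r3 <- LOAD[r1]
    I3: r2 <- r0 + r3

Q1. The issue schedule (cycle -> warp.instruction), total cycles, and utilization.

cycle 0: W0.I0
cycle 1: W1.I0
cycle 2: W0.I1
cycle 3: W1.I1
cycle 4: W0.I2
cycle 5: W0.I3
cycle 6: idle
cycle 7: W1.I2
cycle 8: idle
cycle 9: W0.I4
cycle 10: idle
cycle 11: W1.I3
cycle 12: idle
cycle 13: W0.I5
cycle 14: W0.I6
cycle 15: idle
cycle 16: idle
cycle 17: idle
cycle 18: W0.I7

Answer: 19 cycles, utilization 12/19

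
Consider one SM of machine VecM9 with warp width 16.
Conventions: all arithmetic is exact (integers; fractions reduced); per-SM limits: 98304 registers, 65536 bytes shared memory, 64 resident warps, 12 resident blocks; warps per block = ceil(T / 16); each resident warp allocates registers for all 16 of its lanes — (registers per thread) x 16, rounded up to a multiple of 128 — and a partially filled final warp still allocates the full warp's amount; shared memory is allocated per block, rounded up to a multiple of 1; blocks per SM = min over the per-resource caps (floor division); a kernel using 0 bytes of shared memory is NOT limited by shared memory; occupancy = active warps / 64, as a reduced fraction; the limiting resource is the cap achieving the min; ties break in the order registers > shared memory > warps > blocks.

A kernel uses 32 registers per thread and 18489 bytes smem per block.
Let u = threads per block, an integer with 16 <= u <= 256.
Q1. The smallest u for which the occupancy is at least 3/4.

Answer: u = 241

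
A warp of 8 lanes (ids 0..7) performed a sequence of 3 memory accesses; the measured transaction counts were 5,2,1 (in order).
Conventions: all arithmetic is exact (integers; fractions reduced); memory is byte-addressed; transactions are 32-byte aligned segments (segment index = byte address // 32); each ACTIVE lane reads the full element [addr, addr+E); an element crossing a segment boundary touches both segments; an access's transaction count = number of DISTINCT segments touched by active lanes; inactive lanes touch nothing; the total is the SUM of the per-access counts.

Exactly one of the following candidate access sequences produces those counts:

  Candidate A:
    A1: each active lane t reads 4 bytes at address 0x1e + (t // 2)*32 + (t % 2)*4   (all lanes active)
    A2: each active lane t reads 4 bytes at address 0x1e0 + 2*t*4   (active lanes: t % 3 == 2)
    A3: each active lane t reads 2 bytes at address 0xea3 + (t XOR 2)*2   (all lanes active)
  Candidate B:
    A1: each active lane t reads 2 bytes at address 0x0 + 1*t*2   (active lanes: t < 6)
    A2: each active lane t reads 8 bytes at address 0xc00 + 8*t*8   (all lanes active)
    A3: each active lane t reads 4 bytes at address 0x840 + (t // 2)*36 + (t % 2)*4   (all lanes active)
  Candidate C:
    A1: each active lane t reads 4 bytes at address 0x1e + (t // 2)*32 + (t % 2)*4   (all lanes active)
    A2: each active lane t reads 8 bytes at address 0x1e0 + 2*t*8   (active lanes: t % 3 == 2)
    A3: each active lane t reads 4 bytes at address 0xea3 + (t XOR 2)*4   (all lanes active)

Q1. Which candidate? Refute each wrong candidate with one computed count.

B: A1 gives 1 transaction, not 5
C: A3 gives 2 transactions, not 1
A: all counts match (5,2,1)

Answer: A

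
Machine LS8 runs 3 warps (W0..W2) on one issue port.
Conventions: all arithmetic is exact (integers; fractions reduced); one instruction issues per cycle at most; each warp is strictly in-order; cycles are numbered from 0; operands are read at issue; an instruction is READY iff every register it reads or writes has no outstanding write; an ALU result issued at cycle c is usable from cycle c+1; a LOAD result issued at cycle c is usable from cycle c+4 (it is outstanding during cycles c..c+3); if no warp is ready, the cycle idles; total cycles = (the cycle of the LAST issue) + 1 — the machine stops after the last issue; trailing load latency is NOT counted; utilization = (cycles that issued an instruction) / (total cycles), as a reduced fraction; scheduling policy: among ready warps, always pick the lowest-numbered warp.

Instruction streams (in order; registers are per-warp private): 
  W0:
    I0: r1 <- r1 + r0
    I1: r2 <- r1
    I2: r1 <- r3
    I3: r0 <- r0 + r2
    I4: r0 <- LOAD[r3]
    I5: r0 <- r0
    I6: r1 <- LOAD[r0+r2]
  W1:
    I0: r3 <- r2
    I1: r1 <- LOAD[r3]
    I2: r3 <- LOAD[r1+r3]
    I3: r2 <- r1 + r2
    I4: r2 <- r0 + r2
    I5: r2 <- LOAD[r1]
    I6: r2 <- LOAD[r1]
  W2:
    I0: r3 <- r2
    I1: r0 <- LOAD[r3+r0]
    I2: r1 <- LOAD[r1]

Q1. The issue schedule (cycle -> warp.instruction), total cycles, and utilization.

cycle 0: W0.I0
cycle 1: W0.I1
cycle 2: W0.I2
cycle 3: W0.I3
cycle 4: W0.I4
cycle 5: W1.I0
cycle 6: W1.I1
cycle 7: W2.I0
cycle 8: W0.I5
cycle 9: W0.I6
cycle 10: W1.I2
cycle 11: W1.I3
cycle 12: W1.I4
cycle 13: W1.I5
cycle 14: W2.I1
cycle 15: W2.I2
cycle 16: idle
cycle 17: W1.I6

Answer: 18 cycles, utilization 17/18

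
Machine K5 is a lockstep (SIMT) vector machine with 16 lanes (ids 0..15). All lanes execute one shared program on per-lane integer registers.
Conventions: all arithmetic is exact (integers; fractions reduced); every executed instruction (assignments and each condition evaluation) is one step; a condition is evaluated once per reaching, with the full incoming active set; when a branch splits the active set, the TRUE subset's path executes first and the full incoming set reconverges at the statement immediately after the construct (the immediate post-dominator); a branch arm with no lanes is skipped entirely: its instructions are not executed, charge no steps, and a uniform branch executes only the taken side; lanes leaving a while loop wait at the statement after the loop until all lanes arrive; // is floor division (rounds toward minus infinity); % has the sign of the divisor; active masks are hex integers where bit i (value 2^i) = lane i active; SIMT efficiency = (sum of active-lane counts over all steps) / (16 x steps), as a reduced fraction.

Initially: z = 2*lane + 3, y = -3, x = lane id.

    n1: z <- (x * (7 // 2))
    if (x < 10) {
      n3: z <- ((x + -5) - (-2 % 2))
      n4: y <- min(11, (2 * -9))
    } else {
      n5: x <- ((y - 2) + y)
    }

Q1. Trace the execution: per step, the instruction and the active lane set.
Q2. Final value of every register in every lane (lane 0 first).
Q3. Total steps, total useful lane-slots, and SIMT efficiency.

step 0: z <- (x * (7 // 2))          0xffff
step 1: eval (x < 10)                0xffff
step 2: z <- ((x + -5) - (-2 % 2))   0x03ff
step 3: y <- min(11, (2 * -9))       0x03ff
step 4: x <- ((y - 2) + y)           0xfc00

Answer: 5 steps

z: -5,-4,-3,-2,-1,0,1,2,3,4,30,33,36,39,42,45
y: -18,-18,-18,-18,-18,-18,-18,-18,-18,-18,-3,-3,-3,-3,-3,-3
x: 0,1,2,3,4,5,6,7,8,9,-8,-8,-8,-8,-8,-8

steps = 5; useful = 58; efficiency = 58/80 = 29/40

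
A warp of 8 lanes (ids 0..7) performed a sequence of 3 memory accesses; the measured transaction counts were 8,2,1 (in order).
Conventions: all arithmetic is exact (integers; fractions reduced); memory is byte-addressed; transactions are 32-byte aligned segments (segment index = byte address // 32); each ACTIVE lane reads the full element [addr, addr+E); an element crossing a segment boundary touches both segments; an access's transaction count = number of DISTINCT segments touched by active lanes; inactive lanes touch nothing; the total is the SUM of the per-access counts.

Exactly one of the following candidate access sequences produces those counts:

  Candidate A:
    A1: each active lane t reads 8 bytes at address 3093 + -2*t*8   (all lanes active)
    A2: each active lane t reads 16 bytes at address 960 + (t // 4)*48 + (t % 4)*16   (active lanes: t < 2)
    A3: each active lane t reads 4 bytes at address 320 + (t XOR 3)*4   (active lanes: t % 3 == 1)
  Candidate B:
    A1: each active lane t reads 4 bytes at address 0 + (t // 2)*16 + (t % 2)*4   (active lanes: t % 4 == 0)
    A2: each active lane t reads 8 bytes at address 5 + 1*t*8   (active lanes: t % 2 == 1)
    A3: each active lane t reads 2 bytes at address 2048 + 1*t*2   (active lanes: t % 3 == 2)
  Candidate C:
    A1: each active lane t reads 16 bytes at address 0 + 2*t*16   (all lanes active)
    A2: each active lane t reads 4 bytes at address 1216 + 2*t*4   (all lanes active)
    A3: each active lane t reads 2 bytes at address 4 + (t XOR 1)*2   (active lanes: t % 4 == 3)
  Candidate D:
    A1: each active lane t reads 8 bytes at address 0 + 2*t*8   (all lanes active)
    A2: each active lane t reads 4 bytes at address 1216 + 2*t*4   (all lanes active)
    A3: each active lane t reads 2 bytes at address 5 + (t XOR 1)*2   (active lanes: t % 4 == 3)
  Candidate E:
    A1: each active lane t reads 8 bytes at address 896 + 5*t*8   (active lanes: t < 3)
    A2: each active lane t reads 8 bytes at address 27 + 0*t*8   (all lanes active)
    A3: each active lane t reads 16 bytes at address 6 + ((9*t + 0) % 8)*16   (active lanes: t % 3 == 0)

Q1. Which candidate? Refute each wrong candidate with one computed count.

A: A1 gives 4 transactions, not 8
B: A1 gives 2 transactions, not 8
D: A1 gives 4 transactions, not 8
E: A1 gives 3 transactions, not 8
C: all counts match (8,2,1)

Answer: C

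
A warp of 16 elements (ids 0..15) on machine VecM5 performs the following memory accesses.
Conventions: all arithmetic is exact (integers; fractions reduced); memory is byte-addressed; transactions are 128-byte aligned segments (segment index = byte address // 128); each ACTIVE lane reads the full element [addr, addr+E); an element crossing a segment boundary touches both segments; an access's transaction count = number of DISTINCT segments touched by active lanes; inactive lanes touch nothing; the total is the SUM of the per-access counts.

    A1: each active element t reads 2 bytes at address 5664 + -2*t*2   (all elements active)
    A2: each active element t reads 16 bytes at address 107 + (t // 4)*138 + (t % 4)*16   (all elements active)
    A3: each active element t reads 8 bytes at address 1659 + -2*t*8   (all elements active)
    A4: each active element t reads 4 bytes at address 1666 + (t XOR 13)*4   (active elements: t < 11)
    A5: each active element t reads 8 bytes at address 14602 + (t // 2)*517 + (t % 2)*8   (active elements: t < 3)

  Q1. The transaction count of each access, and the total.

A1: 2 transactions
A2: 5 transactions
A3: 3 transactions
A4: 1 transaction
A5: 2 transactions

Answer: 2,5,3,1,2; total 13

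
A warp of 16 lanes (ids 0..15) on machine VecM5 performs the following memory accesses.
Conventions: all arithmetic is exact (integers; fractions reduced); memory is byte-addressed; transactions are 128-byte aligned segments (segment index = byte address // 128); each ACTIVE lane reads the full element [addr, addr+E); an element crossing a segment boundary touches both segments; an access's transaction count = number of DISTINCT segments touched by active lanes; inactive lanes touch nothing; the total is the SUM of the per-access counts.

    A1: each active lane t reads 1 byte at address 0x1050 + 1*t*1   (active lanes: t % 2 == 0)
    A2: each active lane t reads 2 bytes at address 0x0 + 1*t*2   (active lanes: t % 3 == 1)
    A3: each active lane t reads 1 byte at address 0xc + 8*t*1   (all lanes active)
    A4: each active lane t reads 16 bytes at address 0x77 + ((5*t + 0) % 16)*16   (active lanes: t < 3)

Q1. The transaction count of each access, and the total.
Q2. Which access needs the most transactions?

A1: 1 transaction
A2: 1 transaction
A3: 2 transactions
A4: 3 transactions

Answer: 1,1,2,3; total 7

Answer: A4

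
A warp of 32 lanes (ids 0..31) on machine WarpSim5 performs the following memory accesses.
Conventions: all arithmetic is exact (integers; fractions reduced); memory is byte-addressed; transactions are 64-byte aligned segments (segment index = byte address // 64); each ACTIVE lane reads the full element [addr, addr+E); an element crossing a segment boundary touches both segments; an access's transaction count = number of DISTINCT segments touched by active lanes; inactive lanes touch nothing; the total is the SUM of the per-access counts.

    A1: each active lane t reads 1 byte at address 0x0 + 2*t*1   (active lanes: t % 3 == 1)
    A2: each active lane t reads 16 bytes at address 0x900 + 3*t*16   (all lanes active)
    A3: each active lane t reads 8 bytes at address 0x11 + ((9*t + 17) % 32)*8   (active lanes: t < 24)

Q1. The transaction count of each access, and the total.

A1: 1 transaction
A2: 24 transactions
A3: 5 transactions

Answer: 1,24,5; total 30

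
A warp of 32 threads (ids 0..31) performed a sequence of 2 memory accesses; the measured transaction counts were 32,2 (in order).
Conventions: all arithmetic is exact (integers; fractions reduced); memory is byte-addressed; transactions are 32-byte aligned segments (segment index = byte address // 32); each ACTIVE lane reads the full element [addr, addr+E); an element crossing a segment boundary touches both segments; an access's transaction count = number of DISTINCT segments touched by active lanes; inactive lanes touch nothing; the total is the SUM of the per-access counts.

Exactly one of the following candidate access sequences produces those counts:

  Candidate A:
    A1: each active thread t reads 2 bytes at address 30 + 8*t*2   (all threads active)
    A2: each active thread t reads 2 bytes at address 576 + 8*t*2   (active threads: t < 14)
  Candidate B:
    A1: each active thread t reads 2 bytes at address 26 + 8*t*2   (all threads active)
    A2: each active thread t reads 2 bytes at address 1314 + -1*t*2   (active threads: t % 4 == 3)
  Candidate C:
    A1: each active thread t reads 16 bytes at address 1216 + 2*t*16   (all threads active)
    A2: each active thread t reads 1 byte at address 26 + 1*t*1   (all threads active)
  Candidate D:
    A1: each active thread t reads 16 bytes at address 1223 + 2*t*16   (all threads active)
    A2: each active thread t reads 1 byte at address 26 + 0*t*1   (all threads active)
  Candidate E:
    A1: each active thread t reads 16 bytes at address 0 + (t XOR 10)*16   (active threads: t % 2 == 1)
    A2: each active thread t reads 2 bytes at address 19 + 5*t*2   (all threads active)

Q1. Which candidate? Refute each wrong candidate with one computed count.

A: A1 gives 17 transactions, not 32
B: A1 gives 17 transactions, not 32
D: A2 gives 1 transaction, not 2
E: A1 gives 16 transactions, not 32
C: all counts match (32,2)

Answer: C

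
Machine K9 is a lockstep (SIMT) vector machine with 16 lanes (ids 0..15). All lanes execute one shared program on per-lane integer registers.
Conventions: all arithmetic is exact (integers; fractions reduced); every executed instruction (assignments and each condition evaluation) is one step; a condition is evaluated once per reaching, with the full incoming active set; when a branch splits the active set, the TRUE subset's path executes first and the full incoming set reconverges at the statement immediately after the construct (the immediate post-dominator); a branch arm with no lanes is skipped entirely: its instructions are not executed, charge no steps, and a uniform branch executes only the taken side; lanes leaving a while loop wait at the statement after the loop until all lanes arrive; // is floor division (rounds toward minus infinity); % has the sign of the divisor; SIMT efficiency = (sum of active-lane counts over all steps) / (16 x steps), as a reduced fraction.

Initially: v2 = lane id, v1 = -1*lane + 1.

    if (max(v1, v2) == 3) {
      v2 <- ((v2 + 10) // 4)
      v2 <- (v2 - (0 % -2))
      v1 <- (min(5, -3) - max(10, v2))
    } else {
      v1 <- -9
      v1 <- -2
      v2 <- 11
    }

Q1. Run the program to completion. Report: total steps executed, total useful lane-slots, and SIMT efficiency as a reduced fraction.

Answer: 7 steps, 64 useful, 4/7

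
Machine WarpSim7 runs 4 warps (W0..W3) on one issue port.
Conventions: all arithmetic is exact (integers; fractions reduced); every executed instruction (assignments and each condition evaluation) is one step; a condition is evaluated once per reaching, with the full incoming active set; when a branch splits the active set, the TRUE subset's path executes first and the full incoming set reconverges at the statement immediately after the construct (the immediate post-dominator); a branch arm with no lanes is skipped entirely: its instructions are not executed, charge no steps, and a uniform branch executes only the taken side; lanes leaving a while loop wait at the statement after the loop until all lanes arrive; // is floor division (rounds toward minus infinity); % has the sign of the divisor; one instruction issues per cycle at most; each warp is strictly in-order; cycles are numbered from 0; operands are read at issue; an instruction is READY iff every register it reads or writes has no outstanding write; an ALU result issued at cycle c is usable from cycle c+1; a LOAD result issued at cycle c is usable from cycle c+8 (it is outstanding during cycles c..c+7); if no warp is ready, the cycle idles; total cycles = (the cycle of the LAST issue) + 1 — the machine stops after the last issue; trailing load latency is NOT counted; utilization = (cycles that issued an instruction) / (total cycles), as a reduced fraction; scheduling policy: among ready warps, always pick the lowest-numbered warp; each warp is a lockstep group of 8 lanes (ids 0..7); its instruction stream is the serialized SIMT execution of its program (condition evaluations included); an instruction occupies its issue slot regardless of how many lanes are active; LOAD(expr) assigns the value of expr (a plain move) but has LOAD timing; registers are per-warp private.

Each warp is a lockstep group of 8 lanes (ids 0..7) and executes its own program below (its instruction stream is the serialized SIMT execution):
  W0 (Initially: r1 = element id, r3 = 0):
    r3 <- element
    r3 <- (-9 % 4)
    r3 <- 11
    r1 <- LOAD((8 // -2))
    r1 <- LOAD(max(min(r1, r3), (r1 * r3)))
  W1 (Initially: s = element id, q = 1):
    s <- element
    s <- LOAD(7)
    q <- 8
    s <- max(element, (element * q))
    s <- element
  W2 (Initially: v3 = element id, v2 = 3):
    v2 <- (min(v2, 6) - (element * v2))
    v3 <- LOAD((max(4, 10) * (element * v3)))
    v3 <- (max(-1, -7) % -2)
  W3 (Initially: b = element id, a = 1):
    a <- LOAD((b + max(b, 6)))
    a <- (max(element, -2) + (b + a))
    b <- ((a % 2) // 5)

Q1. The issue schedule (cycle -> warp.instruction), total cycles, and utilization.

cycle 0: W0.I0
cycle 1: W0.I1
cycle 2: W0.I2
cycle 3: W0.I3
cycle 4: W1.I0
cycle 5: W1.I1
cycle 6: W1.I2
cycle 7: W2.I0
cycle 8: W2.I1
cycle 9: W3.I0
cycle 10: idle
cycle 11: W0.I4
cycle 12: idle
cycle 13: W1.I3
cycle 14: W1.I4
cycle 15: idle
cycle 16: W2.I2
cycle 17: W3.I1
cycle 18: W3.I2

Answer: 19 cycles, utilization 16/19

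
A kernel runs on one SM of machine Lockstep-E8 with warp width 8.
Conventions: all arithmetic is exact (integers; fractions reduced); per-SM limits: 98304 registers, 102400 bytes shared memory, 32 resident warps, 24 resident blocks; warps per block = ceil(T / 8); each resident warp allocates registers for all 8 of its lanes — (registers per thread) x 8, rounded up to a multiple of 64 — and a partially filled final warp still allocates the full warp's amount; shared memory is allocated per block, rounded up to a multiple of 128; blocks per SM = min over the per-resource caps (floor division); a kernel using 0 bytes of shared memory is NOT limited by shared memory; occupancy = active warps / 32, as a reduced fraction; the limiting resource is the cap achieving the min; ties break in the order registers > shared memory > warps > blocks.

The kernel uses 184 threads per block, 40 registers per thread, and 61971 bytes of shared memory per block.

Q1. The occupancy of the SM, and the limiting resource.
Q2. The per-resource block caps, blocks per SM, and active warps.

Answer: occupancy 23/32, limited by shared memory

registers: 13 blocks
shared memory: 1 block
warps: 1 block
blocks: 24 blocks

Answer: 1 block, 23 active warps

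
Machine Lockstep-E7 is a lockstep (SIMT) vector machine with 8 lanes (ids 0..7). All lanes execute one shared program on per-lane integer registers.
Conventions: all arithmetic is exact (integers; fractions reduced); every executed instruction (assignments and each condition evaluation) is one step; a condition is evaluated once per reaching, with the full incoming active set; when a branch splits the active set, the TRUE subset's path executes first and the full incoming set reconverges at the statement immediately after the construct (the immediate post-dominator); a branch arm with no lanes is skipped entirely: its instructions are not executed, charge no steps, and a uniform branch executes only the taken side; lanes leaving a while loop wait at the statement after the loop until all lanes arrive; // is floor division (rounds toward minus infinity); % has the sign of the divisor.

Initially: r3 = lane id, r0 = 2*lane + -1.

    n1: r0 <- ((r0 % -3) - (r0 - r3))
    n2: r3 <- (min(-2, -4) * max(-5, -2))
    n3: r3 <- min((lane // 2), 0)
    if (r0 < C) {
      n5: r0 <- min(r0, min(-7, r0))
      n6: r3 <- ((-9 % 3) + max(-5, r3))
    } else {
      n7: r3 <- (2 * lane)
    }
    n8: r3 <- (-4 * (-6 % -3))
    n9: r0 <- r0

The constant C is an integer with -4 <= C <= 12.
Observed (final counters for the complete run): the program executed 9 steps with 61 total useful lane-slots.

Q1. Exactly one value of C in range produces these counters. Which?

Answer: C = -2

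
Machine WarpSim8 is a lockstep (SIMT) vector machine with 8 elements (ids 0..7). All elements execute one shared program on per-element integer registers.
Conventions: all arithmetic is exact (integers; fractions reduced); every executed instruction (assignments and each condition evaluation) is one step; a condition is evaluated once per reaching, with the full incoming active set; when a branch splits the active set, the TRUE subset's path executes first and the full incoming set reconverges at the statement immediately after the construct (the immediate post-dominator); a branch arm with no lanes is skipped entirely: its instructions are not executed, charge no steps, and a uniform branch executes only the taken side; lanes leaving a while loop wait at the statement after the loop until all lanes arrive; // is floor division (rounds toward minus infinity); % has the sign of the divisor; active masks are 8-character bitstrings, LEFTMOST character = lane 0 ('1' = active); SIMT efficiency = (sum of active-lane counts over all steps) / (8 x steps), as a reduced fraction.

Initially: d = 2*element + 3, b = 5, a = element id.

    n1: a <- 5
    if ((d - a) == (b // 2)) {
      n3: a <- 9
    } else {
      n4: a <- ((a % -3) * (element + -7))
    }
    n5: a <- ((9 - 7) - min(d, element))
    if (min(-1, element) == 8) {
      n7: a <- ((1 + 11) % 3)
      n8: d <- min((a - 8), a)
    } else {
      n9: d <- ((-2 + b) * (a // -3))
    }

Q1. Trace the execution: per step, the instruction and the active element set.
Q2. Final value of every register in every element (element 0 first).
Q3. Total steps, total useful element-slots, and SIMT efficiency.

step 0: a <- 5                       11111111
step 1: eval ((d - a) == (b // 2))   11111111
step 2: a <- 9                       00100000
step 3: a <- ((a % -3) * (element + -7)) 11011111
step 4: a <- ((9 - 7) - min(d, element)) 11111111
step 5: eval (min(-1, element) == 8) 11111111
step 6: d <- ((-2 + b) * (a // -3))  11111111

Answer: 7 steps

d: -3,-3,0,0,0,3,3,3
b: 5,5,5,5,5,5,5,5
a: 2,1,0,-1,-2,-3,-4,-5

steps = 7; useful = 48; efficiency = 48/56 = 6/7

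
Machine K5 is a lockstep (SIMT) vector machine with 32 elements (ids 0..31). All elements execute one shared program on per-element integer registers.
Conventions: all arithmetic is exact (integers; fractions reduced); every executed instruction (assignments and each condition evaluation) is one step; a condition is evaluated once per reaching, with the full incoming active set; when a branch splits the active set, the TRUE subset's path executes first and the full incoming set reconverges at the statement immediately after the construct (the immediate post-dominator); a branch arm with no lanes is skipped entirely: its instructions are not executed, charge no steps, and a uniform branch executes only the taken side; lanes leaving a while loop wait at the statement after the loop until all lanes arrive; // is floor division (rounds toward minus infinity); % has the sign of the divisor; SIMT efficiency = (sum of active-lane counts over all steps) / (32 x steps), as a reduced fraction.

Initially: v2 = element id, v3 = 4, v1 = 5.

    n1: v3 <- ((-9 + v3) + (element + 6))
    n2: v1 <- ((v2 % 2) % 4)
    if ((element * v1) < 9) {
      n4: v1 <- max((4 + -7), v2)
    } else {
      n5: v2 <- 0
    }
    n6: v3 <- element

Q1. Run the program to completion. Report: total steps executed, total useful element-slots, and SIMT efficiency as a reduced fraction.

Answer: 6 steps, 160 useful, 5/6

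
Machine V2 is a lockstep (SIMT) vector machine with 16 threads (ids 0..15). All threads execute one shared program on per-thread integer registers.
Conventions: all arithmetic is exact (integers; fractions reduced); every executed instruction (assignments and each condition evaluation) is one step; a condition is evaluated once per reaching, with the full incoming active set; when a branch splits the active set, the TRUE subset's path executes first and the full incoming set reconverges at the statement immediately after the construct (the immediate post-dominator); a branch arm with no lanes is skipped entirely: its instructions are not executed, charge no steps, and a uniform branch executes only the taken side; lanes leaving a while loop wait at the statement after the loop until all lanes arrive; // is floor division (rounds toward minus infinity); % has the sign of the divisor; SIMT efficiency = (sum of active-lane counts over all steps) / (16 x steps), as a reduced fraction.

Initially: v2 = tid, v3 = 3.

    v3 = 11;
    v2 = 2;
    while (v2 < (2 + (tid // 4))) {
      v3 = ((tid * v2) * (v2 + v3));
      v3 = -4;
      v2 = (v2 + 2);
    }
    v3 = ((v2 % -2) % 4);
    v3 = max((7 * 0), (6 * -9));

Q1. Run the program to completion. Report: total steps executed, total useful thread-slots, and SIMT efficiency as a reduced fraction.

Answer: 13 steps, 144 useful, 9/13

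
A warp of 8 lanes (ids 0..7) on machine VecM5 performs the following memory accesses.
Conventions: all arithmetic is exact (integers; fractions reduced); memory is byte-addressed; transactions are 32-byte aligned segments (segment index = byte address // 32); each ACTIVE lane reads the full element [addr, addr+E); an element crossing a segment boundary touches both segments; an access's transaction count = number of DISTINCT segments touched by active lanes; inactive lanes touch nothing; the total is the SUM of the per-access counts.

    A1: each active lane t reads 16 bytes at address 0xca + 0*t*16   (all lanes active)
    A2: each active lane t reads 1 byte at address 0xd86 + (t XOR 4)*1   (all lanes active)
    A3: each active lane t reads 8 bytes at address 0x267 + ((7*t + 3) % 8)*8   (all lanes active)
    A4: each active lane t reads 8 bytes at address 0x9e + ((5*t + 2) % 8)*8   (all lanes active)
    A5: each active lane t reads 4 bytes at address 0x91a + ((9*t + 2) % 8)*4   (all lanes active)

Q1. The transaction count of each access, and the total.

A1: 1 transaction
A2: 1 transaction
A3: 3 transactions
A4: 3 transactions
A5: 2 transactions

Answer: 1,1,3,3,2; total 10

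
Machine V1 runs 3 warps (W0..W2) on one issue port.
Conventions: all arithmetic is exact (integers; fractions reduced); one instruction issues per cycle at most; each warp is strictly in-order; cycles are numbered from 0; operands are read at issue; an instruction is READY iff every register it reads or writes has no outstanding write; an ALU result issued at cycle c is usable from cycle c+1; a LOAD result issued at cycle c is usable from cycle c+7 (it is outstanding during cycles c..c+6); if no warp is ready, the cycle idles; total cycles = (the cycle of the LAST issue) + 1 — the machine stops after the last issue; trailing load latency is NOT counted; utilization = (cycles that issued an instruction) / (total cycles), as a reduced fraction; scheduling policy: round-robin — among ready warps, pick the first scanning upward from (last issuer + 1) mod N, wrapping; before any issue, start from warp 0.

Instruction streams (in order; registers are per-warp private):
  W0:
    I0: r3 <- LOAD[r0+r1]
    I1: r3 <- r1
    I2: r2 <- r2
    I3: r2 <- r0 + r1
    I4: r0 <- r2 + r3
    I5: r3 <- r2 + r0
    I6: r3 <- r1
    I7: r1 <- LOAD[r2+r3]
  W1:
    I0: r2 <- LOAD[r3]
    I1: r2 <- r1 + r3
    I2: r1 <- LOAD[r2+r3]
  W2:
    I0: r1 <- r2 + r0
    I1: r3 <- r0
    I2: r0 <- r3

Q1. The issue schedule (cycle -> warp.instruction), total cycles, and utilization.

cycle 0: W0.I0
cycle 1: W1.I0
cycle 2: W2.I0
cycle 3: W2.I1
cycle 4: W2.I2
cycle 5: idle
cycle 6: idle
cycle 7: W0.I1
cycle 8: W1.I1
cycle 9: W0.I2
cycle 10: W1.I2
cycle 11: W0.I3
cycle 12: W0.I4
cycle 13: W0.I5
cycle 14: W0.I6
cycle 15: W0.I7

Answer: 16 cycles, utilization 7/8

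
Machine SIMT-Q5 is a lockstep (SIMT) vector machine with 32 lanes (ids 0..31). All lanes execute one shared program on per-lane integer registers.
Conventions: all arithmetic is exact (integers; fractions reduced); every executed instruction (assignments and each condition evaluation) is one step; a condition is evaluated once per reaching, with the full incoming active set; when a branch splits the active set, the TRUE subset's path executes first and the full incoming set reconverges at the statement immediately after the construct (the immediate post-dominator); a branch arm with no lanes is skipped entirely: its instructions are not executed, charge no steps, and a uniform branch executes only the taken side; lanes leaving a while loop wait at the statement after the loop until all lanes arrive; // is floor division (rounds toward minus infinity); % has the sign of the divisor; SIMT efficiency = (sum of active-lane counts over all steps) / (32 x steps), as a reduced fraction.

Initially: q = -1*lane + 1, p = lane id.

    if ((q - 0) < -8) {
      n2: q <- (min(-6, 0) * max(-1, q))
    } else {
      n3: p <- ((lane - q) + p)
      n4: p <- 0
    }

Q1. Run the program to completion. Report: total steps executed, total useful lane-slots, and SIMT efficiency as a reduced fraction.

Answer: 4 steps, 74 useful, 37/64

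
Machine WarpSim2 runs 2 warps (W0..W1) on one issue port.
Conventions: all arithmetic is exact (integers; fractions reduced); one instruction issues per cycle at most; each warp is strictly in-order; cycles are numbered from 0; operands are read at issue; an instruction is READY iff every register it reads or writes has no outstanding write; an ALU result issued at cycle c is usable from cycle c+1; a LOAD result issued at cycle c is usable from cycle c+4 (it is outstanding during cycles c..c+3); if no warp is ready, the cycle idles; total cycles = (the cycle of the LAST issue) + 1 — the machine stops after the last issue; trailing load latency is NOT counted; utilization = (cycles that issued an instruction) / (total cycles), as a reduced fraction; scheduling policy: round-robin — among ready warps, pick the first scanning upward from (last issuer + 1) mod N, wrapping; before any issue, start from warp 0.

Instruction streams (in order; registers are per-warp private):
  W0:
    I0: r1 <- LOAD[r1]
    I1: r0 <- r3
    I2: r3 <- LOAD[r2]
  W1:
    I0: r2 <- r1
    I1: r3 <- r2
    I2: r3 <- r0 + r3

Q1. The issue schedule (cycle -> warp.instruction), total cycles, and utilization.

cycle 0: W0.I0
cycle 1: W1.I0
cycle 2: W0.I1
cycle 3: W1.I1
cycle 4: W0.I2
cycle 5: W1.I2

Answer: 6 cycles, utilization 1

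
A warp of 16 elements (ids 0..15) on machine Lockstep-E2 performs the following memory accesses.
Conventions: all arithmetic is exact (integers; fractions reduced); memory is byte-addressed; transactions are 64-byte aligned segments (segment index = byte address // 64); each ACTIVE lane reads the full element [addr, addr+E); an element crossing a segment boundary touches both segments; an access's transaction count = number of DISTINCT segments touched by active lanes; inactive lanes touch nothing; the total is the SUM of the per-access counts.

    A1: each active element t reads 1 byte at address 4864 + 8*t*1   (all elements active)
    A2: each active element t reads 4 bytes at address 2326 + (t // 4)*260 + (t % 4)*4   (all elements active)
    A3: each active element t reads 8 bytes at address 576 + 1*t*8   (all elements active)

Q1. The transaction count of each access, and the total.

A1: 2 transactions
A2: 4 transactions
A3: 2 transactions

Answer: 2,4,2; total 8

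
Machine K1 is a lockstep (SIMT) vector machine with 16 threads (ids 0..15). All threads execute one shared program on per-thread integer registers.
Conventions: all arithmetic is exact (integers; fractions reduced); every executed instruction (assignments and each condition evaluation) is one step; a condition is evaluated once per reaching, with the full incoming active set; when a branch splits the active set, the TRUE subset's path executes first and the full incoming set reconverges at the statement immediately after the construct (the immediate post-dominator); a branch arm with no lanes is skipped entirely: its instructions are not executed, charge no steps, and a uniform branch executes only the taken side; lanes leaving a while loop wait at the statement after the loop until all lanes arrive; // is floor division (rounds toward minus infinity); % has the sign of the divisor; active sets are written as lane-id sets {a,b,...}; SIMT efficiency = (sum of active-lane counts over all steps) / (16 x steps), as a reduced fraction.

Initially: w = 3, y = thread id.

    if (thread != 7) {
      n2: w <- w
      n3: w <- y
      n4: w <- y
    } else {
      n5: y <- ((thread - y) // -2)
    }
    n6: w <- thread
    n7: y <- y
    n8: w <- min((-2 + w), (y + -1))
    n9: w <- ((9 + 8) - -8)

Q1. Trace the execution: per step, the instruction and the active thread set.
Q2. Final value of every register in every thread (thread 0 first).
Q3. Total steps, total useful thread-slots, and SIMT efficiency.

step 0: eval (thread != 7)           {0,1,2,3,4,5,6,7,8,9,10,11,12,13,14,15}
step 1: w <- w                       {0,1,2,3,4,5,6,8,9,10,11,12,13,14,15}
step 2: w <- y                       {0,1,2,3,4,5,6,8,9,10,11,12,13,14,15}
step 3: w <- y                       {0,1,2,3,4,5,6,8,9,10,11,12,13,14,15}
step 4: y <- ((thread - y) // -2)    {7}
step 5: w <- thread                  {0,1,2,3,4,5,6,7,8,9,10,11,12,13,14,15}
step 6: y <- y                       {0,1,2,3,4,5,6,7,8,9,10,11,12,13,14,15}
step 7: w <- min((-2 + w), (y + -1)) {0,1,2,3,4,5,6,7,8,9,10,11,12,13,14,15}
step 8: w <- ((9 + 8) - -8)          {0,1,2,3,4,5,6,7,8,9,10,11,12,13,14,15}

Answer: 9 steps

w: 25,25,25,25,25,25,25,25,25,25,25,25,25,25,25,25
y: 0,1,2,3,4,5,6,0,8,9,10,11,12,13,14,15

steps = 9; useful = 126; efficiency = 126/144 = 7/8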